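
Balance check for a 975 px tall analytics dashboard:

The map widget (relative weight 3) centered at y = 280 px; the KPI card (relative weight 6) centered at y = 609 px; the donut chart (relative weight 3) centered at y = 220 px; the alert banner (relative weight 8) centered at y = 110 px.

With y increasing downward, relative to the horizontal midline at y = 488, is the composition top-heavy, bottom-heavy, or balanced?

Total weight = 3 + 6 + 3 + 8 = 20.
y-moment: 3·280 + 6·609 + 3·220 + 8·110 = 6034; centroid 6034/20 ≈ 301.70.
301.7 lies above (smaller y than) the midline 488, so the layout is top-heavy.

top-heavy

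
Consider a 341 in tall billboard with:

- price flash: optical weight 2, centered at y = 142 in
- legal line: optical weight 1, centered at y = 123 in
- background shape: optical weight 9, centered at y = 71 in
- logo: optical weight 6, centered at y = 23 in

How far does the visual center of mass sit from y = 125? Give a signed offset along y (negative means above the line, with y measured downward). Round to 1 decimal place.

≈ -59.2 in

Σw = 2 + 1 + 9 + 6 = 18.
y: (2·142 + 1·123 + 9·71 + 6·23) / 18 = 1184 / 18 ≈ 65.78
Against y = 125, that's 65.78 − 125 = -59.22.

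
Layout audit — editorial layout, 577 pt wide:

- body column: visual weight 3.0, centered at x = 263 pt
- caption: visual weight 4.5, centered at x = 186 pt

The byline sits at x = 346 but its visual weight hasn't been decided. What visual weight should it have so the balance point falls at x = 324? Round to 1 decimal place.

w ≈ 36.5

Fixed elements: Σw = 3.0 + 4.5 = 7.5, Σw·x = 3.0·263 + 4.5·186 = 1626.0.
For the centroid to hit 324: (1626.0 + w·346) / (7.5 + w) = 324.
So w = (324·7.5 − 1626.0)/(346 − 324) = 804.0/22 ≈ 36.55.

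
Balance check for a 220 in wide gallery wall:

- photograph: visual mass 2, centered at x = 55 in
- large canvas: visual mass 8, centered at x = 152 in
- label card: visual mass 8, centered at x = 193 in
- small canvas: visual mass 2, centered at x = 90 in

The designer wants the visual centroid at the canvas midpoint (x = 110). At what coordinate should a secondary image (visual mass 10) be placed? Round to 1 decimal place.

x ≈ 25.0

With the secondary image, Σw becomes 2 + 8 + 8 + 2 + 10 = 30.
Along x: (3050 + 10·x) / 30 = 110 (existing moment 2·55 + 8·152 + 8·193 + 2·90 = 3050) ⇒ x = (3300 − 3050) / 10 ≈ 25.00.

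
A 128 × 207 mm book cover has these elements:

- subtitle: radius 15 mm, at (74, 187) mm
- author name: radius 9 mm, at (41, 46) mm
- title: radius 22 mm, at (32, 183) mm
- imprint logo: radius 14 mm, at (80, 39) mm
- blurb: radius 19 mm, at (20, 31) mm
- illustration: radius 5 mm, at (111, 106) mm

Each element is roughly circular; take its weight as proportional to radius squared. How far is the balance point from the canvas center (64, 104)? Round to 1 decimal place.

r² weights: subtitle 15² = 225, author name 9² = 81, title 22² = 484, imprint logo 14² = 196, blurb 19² = 361, illustration 5² = 25. Total = 1372.
Σw·x = 61134; x̄ = 61134/1372 ≈ 44.56.
Σw·y = 155858; ȳ = 155858/1372 ≈ 113.60.
Relative to (64, 104): Δ = (-19.44, 9.60); |Δ| = √(-19.44² + 9.60²) ≈ 21.68.

≈ 21.7 mm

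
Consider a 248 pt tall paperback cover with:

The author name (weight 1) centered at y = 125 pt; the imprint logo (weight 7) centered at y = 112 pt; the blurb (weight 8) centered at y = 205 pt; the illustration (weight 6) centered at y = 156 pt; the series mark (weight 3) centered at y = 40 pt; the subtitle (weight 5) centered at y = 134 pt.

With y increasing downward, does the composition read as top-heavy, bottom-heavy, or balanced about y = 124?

bottom-heavy

Total weight = 1 + 7 + 8 + 6 + 3 + 5 = 30.
Σw·y = 4275; ȳ = 4275/30 ≈ 142.50.
142.5 lies below (larger y than) the midline 124, so the layout is bottom-heavy.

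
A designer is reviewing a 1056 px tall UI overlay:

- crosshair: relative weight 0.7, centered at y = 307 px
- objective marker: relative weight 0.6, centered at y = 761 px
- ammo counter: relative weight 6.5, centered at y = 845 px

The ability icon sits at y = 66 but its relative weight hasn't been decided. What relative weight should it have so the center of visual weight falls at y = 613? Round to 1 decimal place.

w ≈ 2.5

Existing Σw = 7.8 (0.7 + 0.6 + 6.5); existing moment 0.7·307 + 0.6·761 + 6.5·845 = 6164.0.
Set Σw·y/Σw = 613: (6164.0 + 66w) = 613·(7.8 + w).
Solving: w = (613·7.8 − 6164.0) / (66 − 613) = -1382.6 / -547 ≈ 2.53.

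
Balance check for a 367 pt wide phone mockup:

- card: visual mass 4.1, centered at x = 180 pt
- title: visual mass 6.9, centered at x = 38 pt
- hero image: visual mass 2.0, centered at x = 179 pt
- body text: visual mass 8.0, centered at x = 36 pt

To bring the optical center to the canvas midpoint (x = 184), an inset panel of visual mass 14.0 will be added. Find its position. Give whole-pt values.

x ≈ 342

With the inset panel, Σw becomes 4.1 + 6.9 + 2.0 + 8.0 + 14.0 = 35.0.
Along x: (1646.2 + 14.0·x) / 35.0 = 184 (existing moment 4.1·180 + 6.9·38 + 2.0·179 + 8.0·36 = 1646.2) ⇒ x = (6440.0 − 1646.2) / 14.0 ≈ 342.41.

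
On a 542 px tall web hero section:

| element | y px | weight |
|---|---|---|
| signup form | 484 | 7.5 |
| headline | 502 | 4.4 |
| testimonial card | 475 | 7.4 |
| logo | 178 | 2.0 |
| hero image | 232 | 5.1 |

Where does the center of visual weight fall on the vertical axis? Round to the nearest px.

Total weight = 7.5 + 4.4 + 7.4 + 2.0 + 5.1 = 26.4.
y: (7.5·484 + 4.4·502 + 7.4·475 + 2.0·178 + 5.1·232) / 26.4 = 10893.0 / 26.4 ≈ 412.61

y ≈ 413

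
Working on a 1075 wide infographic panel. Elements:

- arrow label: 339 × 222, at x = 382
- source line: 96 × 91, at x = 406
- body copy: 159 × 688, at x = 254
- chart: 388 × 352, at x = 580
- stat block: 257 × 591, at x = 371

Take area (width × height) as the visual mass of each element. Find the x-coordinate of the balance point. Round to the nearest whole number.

x ≈ 406

Areas → weights: arrow label 339·222 = 75258, source line 96·91 = 8736, body copy 159·688 = 109392, chart 388·352 = 136576, stat block 257·591 = 151887; Σw = 481849.
Σw·x = 75258·382 + 8736·406 + 109392·254 + 136576·580 + 151887·371 = 195645097, so x̄ = 195645097/481849 ≈ 406.03.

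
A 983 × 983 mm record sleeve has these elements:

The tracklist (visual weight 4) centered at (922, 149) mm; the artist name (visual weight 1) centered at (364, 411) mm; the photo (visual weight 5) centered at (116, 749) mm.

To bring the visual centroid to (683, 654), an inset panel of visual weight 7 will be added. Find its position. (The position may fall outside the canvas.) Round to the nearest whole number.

(997, 909)

New total weight: (4 + 1 + 5) + 7 = 17.
x: target moment 17×683 = 11611; current 4·922 + 1·364 + 5·116 = 4632; the inset panel supplies 6979, so x = 6979/7 ≈ 997.00.
y: target moment 17×654 = 11118; current 4·149 + 1·411 + 5·749 = 4752; the inset panel supplies 6366, so y = 6366/7 ≈ 909.43.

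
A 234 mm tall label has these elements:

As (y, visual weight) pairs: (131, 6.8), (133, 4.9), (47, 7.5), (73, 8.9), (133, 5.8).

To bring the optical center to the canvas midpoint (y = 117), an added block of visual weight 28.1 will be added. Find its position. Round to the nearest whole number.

y ≈ 140

With the added block, Σw becomes 6.8 + 4.9 + 7.5 + 8.9 + 5.8 + 28.1 = 62.0.
y: target moment 62.0×117 = 7254.0; current 6.8·131 + 4.9·133 + 7.5·47 + 8.9·73 + 5.8·133 = 3316.1; the added block supplies 3937.9, so y = 3937.9/28.1 ≈ 140.14.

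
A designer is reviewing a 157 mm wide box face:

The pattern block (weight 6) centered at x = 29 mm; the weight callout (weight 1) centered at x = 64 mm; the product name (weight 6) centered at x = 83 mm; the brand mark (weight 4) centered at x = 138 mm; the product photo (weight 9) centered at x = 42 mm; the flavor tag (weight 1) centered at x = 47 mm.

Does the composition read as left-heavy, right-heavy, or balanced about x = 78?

left-heavy

Weights sum to 6 + 1 + 6 + 4 + 9 + 1 = 27.
Σw·x = 1713; x̄ = 1713/27 ≈ 63.44.
63.4 vs midline 78 → left-heavy.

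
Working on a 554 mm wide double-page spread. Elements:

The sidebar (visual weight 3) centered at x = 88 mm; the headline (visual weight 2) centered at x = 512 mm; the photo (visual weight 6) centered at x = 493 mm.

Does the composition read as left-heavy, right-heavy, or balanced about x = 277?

Σw = 3 + 2 + 6 = 11.
x: (3·88 + 2·512 + 6·493) / 11 = 4246 / 11 ≈ 386.00
386.0 vs midline 277 → right-heavy.

right-heavy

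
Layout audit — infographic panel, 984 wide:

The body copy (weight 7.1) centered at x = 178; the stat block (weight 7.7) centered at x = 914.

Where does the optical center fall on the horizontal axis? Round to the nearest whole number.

x ≈ 561

Total weight = 7.1 + 7.7 = 14.8.
Σw·x = 7.1·178 + 7.7·914 = 8301.6, so x̄ = 8301.6/14.8 ≈ 560.92.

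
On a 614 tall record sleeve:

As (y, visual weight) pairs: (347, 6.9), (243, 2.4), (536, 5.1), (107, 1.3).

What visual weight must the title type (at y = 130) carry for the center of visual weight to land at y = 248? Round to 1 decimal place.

w ≈ 16.6

Known weights sum to 6.9 + 2.4 + 5.1 + 1.3 = 15.7; their moment is 6.9·347 + 2.4·243 + 5.1·536 + 1.3·107 = 5850.2.
Set Σw·y/Σw = 248: (5850.2 + 130w) = 248·(15.7 + w).
Solving: w = (248·15.7 − 5850.2) / (130 − 248) = -1956.6 / -118 ≈ 16.58.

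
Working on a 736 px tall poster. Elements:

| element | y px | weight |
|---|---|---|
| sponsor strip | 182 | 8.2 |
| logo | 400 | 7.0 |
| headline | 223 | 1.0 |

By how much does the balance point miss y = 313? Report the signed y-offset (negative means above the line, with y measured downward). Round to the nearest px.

≈ -34 px

Σw = 8.2 + 7.0 + 1.0 = 16.2.
y: (8.2·182 + 7.0·400 + 1.0·223) / 16.2 = 4515.4 / 16.2 ≈ 278.73
Difference: 278.73 − 313 ≈ -34.27.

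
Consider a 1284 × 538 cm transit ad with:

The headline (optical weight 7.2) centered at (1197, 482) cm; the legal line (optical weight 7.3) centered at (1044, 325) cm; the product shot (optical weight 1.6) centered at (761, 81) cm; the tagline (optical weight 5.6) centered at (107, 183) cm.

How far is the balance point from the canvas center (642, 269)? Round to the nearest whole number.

≈ 197 cm

Total weight = 7.2 + 7.3 + 1.6 + 5.6 = 21.7.
x-moment: 7.2·1197 + 7.3·1044 + 1.6·761 + 5.6·107 = 18056.4; centroid 18056.4/21.7 ≈ 832.09.
y-moment: 7.2·482 + 7.3·325 + 1.6·81 + 5.6·183 = 6997.3; centroid 6997.3/21.7 ≈ 322.46.
From (642, 269): dx = 190.09, dy = 53.46, so the distance is √(dx²+dy²) ≈ 197.47.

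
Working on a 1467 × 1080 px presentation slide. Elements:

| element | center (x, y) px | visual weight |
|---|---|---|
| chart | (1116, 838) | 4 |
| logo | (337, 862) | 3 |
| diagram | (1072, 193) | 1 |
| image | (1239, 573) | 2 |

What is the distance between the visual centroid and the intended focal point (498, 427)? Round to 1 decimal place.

≈ 504.0 px

Σw = 4 + 3 + 1 + 2 = 10.
Σw·x = 4·1116 + 3·337 + 1·1072 + 2·1239 = 9025, so x̄ = 9025/10 ≈ 902.50.
Σw·y = 4·838 + 3·862 + 1·193 + 2·573 = 7277, so ȳ = 7277/10 ≈ 727.70.
Relative to (498, 427): Δ = (404.50, 300.70); |Δ| = √(404.50² + 300.70²) ≈ 504.02.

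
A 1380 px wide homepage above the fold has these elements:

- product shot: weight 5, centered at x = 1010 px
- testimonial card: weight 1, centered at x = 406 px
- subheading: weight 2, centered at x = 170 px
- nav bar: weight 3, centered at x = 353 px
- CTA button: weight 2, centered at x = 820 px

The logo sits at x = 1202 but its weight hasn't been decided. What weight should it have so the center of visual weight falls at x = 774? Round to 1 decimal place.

Known weights sum to 5 + 1 + 2 + 3 + 2 = 13; their moment is 5·1010 + 1·406 + 2·170 + 3·353 + 2·820 = 8495.
Set Σw·x/Σw = 774: (8495 + 1202w) = 774·(13 + w).
Rearranging, w·(1202 − 774) = 774·13 − 8495 = 1567, so w ≈ 1567/428 = 3.66.

w ≈ 3.7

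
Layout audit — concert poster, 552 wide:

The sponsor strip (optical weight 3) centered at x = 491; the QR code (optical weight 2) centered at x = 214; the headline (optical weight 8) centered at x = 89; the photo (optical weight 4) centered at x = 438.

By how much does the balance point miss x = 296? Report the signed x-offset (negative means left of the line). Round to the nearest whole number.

≈ -39

Σw = 3 + 2 + 8 + 4 = 17.
x: (3·491 + 2·214 + 8·89 + 4·438) / 17 = 4365 / 17 ≈ 256.76
Against x = 296, that's 256.76 − 296 = -39.24.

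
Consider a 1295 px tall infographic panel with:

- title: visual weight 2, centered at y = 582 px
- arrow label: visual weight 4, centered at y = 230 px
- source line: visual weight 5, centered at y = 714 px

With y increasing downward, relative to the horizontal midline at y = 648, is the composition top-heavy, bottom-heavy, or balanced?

top-heavy

Total weight = 2 + 4 + 5 = 11.
y: (2·582 + 4·230 + 5·714) / 11 = 5654 / 11 ≈ 514.00
514.0 vs midline 648 → top-heavy.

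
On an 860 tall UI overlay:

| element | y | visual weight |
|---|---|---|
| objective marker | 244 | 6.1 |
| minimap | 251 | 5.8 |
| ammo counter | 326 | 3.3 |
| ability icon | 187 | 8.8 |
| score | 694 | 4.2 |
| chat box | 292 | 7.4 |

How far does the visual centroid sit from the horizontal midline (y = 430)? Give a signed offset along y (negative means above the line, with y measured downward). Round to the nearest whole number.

Σw = 6.1 + 5.8 + 3.3 + 8.8 + 4.2 + 7.4 = 35.6.
y: moment 10741.2 / weight 35.6 ≈ 301.72
Difference: 301.72 − 430 ≈ -128.28.

≈ -128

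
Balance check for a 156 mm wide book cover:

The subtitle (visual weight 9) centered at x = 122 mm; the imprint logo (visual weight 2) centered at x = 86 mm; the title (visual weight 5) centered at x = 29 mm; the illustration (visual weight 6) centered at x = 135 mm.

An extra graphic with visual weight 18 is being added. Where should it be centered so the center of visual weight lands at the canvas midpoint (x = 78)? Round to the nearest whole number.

x ≈ 50

New total weight: (9 + 2 + 5 + 6) + 18 = 40.
Along x: (2225 + 18·x) / 40 = 78 (existing moment 9·122 + 2·86 + 5·29 + 6·135 = 2225) ⇒ x = (3120 − 2225) / 18 ≈ 49.72.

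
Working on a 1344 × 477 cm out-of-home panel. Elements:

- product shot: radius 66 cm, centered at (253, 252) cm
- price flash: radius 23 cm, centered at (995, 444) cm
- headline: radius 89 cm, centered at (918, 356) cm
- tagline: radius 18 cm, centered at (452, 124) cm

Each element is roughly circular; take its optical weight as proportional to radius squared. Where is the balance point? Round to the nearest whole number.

r² weights: product shot 66² = 4356, price flash 23² = 529, headline 89² = 7921, tagline 18² = 324. Total = 13130.
x-moment: 4356·253 + 529·995 + 7921·918 + 324·452 = 9046349; centroid 9046349/13130 ≈ 688.98.
y-moment: 4356·252 + 529·444 + 7921·356 + 324·124 = 4192640; centroid 4192640/13130 ≈ 319.32.

(689, 319)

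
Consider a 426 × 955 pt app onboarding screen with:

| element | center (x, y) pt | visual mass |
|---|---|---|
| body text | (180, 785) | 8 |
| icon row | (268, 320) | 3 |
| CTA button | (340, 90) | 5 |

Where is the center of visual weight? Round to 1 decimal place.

Total weight = 8 + 3 + 5 = 16.
x-moment: 8·180 + 3·268 + 5·340 = 3944; centroid 3944/16 ≈ 246.50.
y-moment: 8·785 + 3·320 + 5·90 = 7690; centroid 7690/16 ≈ 480.62.

(246.5, 480.6)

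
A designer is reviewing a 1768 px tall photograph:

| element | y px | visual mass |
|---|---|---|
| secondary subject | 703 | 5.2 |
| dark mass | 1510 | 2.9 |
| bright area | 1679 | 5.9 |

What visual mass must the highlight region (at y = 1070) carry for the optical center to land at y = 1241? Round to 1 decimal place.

Fixed elements: Σw = 5.2 + 2.9 + 5.9 = 14.0, Σw·y = 5.2·703 + 2.9·1510 + 5.9·1679 = 17940.7.
For the centroid to hit 1241: (17940.7 + w·1070) / (14.0 + w) = 1241.
Rearranging, w·(1070 − 1241) = 1241·14.0 − 17940.7 = -566.7, so w ≈ -566.7/-171 = 3.31.

w ≈ 3.3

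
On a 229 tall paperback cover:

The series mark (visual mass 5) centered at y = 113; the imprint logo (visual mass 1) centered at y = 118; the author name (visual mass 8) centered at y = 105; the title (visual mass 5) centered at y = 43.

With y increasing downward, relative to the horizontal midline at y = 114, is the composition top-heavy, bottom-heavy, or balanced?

Σw = 5 + 1 + 8 + 5 = 19.
Σw·y = 5·113 + 1·118 + 8·105 + 5·43 = 1738, so ȳ = 1738/19 ≈ 91.47.
91.5 lies above (smaller y than) the midline 114, so the layout is top-heavy.

top-heavy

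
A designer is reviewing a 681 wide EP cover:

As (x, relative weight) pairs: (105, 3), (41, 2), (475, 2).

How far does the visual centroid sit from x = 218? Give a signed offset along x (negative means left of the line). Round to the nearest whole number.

≈ -26

Total weight = 3 + 2 + 2 = 7.
Σw·x = 3·105 + 2·41 + 2·475 = 1347, so x̄ = 1347/7 ≈ 192.43.
Offset from x = 218: 192.43 − 218 ≈ -25.57.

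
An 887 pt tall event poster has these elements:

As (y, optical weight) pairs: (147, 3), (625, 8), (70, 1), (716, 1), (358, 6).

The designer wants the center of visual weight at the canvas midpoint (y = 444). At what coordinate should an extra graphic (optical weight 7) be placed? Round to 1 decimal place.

With the extra graphic, Σw becomes 3 + 8 + 1 + 1 + 6 + 7 = 26.
Along y: (8375 + 7·y) / 26 = 444 (existing moment 3·147 + 8·625 + 1·70 + 1·716 + 6·358 = 8375) ⇒ y = (11544 − 8375) / 7 ≈ 452.71.

y ≈ 452.7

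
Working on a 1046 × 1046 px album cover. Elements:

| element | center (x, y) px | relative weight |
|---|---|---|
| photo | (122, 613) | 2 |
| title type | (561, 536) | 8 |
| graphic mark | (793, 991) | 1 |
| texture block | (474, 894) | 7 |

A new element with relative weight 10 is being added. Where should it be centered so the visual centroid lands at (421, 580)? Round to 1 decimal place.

(294.5, 347.7)

After adding the new element, total weight = 2 + 8 + 1 + 7 + 10 = 28.
Along x: (8843 + 10·x) / 28 = 421 (existing moment 2·122 + 8·561 + 1·793 + 7·474 = 8843) ⇒ x = (11788 − 8843) / 10 ≈ 294.50.
Along y: (12763 + 10·y) / 28 = 580 (existing moment 2·613 + 8·536 + 1·991 + 7·894 = 12763) ⇒ y = (16240 − 12763) / 10 ≈ 347.70.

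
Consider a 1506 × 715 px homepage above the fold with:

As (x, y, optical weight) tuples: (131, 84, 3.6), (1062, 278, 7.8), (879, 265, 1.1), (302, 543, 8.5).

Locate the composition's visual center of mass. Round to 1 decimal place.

Σw = 3.6 + 7.8 + 1.1 + 8.5 = 21.0.
x: (3.6·131 + 7.8·1062 + 1.1·879 + 8.5·302) / 21.0 = 12289.1 / 21.0 ≈ 585.20
y: (3.6·84 + 7.8·278 + 1.1·265 + 8.5·543) / 21.0 = 7377.8 / 21.0 ≈ 351.32

(585.2, 351.3)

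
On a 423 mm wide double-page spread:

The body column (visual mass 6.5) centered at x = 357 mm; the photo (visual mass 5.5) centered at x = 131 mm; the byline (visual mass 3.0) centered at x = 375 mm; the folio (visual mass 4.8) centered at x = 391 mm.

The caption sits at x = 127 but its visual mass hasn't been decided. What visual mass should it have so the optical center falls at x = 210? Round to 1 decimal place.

w ≈ 22.7

Known weights sum to 6.5 + 5.5 + 3.0 + 4.8 = 19.8; their moment is 6.5·357 + 5.5·131 + 3.0·375 + 4.8·391 = 6042.8.
Set Σw·x/Σw = 210: (6042.8 + 127w) = 210·(19.8 + w).
Solving: w = (210·19.8 − 6042.8) / (127 − 210) = -1884.8 / -83 ≈ 22.71.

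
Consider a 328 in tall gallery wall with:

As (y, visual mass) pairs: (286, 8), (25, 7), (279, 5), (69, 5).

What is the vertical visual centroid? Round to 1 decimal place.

y ≈ 168.1

Σw = 8 + 7 + 5 + 5 = 25.
Σw·y = 8·286 + 7·25 + 5·279 + 5·69 = 4203, so ȳ = 4203/25 ≈ 168.12.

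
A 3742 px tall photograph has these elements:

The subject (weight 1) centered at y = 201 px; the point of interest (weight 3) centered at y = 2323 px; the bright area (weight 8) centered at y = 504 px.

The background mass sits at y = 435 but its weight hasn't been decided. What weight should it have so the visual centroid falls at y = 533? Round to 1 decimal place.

w ≈ 49.0

Fixed elements: Σw = 1 + 3 + 8 = 12, Σw·y = 1·201 + 3·2323 + 8·504 = 11202.
Balance at y = 533 requires (11202 + w·435) / (12 + w) = 533.
So w = (533·12 − 11202)/(435 − 533) = -4806/-98 ≈ 49.04.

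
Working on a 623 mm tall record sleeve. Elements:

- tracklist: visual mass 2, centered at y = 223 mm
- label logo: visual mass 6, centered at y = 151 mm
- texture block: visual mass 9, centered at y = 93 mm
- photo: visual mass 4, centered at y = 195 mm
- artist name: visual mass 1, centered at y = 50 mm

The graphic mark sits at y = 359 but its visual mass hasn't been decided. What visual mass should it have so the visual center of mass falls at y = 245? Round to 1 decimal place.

Fixed elements: Σw = 2 + 6 + 9 + 4 + 1 = 22, Σw·y = 2·223 + 6·151 + 9·93 + 4·195 + 1·50 = 3019.
Balance at y = 245 requires (3019 + w·359) / (22 + w) = 245.
Rearranging, w·(359 − 245) = 245·22 − 3019 = 2371, so w ≈ 2371/114 = 20.80.

w ≈ 20.8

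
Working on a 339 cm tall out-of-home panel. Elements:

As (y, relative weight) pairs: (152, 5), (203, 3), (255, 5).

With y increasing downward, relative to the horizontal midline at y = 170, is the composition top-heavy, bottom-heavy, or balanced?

bottom-heavy

Total weight = 5 + 3 + 5 = 13.
Σw·y = 5·152 + 3·203 + 5·255 = 2644, so ȳ = 2644/13 ≈ 203.38.
203.4 vs midline 170 → bottom-heavy.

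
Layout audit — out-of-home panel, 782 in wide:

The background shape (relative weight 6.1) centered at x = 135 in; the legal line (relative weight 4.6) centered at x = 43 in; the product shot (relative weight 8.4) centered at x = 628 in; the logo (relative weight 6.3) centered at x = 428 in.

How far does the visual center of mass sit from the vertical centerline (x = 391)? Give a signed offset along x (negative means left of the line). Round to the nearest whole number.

≈ -37 in

Weights sum to 6.1 + 4.6 + 8.4 + 6.3 = 25.4.
x: (6.1·135 + 4.6·43 + 8.4·628 + 6.3·428) / 25.4 = 8992.9 / 25.4 ≈ 354.05
Difference: 354.05 − 391 ≈ -36.95.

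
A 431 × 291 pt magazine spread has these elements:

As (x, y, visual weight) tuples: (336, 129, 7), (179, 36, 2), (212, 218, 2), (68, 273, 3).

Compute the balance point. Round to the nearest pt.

(238, 159)

Weights sum to 7 + 2 + 2 + 3 = 14.
Σw·x = 7·336 + 2·179 + 2·212 + 3·68 = 3338, so x̄ = 3338/14 ≈ 238.43.
Σw·y = 7·129 + 2·36 + 2·218 + 3·273 = 2230, so ȳ = 2230/14 ≈ 159.29.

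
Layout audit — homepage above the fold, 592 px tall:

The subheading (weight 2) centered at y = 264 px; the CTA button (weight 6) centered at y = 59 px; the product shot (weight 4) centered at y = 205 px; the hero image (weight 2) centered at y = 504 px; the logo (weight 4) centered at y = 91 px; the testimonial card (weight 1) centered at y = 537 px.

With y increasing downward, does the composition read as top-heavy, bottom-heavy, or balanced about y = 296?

Total weight = 2 + 6 + 4 + 2 + 4 + 1 = 19.
y: (2·264 + 6·59 + 4·205 + 2·504 + 4·91 + 1·537) / 19 = 3611 / 19 ≈ 190.05
190.1 vs midline 296 → top-heavy.

top-heavy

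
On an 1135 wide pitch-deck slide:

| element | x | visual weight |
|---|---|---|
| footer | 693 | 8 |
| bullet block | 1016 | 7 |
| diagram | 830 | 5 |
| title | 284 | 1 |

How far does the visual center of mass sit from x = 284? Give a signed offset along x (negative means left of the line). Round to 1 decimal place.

Σw = 8 + 7 + 5 + 1 = 21.
x-moment: 8·693 + 7·1016 + 5·830 + 1·284 = 17090; centroid 17090/21 ≈ 813.81.
Difference: 813.81 − 284 ≈ 529.81.

≈ 529.8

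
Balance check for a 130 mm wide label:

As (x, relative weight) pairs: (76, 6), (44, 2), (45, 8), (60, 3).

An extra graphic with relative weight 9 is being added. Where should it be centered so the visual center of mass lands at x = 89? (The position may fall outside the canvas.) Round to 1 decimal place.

x ≈ 156.4

After adding the extra graphic, total weight = 6 + 2 + 8 + 3 + 9 = 28.
x: need Σw·x = 28·89 = 2492. Existing = 6·76 + 2·44 + 8·45 + 3·60 = 1084. Remainder 1408 / 9 ≈ 156.44.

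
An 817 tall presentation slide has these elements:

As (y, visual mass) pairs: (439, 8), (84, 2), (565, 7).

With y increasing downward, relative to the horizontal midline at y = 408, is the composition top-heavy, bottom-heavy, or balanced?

bottom-heavy

Σw = 8 + 2 + 7 = 17.
Σw·y = 8·439 + 2·84 + 7·565 = 7635, so ȳ = 7635/17 ≈ 449.12.
449.1 vs midline 408 → bottom-heavy.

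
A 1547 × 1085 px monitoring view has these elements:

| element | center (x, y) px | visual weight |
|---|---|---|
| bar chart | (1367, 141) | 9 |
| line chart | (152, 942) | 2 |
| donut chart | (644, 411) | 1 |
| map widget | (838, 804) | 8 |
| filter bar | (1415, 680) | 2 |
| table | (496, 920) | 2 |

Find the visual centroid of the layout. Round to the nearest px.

Σw = 9 + 2 + 1 + 8 + 2 + 2 = 24.
Σw·x = 23777; x̄ = 23777/24 ≈ 990.71.
y: moment 13196 / weight 24 ≈ 549.83

(991, 550)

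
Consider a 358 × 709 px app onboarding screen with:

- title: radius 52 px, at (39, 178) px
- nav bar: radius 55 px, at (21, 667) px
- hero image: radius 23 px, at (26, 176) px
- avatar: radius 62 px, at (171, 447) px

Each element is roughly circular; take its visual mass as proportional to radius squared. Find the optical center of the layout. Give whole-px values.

Weights ∝ r²: title 52² = 2704, nav bar 55² = 3025, hero image 23² = 529, avatar 62² = 3844; Σw = 10102.
x-moment: 2704·39 + 3025·21 + 529·26 + 3844·171 = 840059; centroid 840059/10102 ≈ 83.16.
y-moment: 2704·178 + 3025·667 + 529·176 + 3844·447 = 4310359; centroid 4310359/10102 ≈ 426.68.

(83, 427)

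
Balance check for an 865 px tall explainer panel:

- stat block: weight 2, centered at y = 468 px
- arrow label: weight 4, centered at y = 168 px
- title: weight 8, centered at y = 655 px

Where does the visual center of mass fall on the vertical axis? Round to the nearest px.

Σw = 2 + 4 + 8 = 14.
y: (2·468 + 4·168 + 8·655) / 14 = 6848 / 14 ≈ 489.14

y ≈ 489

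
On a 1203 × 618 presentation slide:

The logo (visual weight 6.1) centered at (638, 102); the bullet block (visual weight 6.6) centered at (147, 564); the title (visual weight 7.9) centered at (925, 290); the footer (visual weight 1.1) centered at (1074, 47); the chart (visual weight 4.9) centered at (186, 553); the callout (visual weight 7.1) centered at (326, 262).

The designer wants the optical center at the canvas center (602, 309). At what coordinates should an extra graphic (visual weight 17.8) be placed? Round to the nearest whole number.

With the extra graphic, Σw becomes 6.1 + 6.6 + 7.9 + 1.1 + 4.9 + 7.1 + 17.8 = 51.5.
x: target moment 51.5×602 = 31003.0; current 6.1·638 + 6.6·147 + 7.9·925 + 1.1·1074 + 4.9·186 + 7.1·326 = 16576.9; the extra graphic supplies 14426.1, so x = 14426.1/17.8 ≈ 810.46.
y: target moment 51.5×309 = 15913.5; current 6.1·102 + 6.6·564 + 7.9·290 + 1.1·47 + 4.9·553 + 7.1·262 = 11257.2; the extra graphic supplies 4656.3, so y = 4656.3/17.8 ≈ 261.59.

(810, 262)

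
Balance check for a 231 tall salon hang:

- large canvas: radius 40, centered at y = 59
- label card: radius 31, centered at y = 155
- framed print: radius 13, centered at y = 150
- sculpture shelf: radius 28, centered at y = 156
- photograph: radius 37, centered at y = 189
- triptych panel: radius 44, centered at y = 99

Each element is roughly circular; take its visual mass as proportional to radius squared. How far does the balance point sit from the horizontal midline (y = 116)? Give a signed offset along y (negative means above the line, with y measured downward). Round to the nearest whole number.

Weights ∝ r²: large canvas 40² = 1600, label card 31² = 961, framed print 13² = 169, sculpture shelf 28² = 784, photograph 37² = 1369, triptych panel 44² = 1936; Σw = 6819.
Σw·y = 841414; ȳ = 841414/6819 ≈ 123.39.
Against y = 116, that's 123.39 − 116 = 7.39.

≈ 7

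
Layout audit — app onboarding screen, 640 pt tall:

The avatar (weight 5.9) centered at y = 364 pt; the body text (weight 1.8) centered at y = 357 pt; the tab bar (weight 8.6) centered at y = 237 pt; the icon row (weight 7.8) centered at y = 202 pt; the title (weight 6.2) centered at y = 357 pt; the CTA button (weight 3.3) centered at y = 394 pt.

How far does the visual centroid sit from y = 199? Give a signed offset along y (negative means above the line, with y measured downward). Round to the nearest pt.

≈ 96 pt

Total weight = 5.9 + 1.8 + 8.6 + 7.8 + 6.2 + 3.3 = 33.6.
Σw·y = 9917.6; ȳ = 9917.6/33.6 ≈ 295.17.
Against y = 199, that's 295.17 − 199 = 96.17.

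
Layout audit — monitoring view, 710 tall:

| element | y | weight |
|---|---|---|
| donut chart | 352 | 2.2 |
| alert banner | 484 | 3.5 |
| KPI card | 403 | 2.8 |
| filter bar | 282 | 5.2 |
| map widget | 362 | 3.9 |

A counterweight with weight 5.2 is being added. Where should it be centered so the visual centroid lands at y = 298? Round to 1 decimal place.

After adding the counterweight, total weight = 2.2 + 3.5 + 2.8 + 5.2 + 3.9 + 5.2 = 22.8.
y: need Σw·y = 22.8·298 = 6794.4. Existing = 2.2·352 + 3.5·484 + 2.8·403 + 5.2·282 + 3.9·362 = 6475.0. Remainder 319.4 / 5.2 ≈ 61.42.

y ≈ 61.4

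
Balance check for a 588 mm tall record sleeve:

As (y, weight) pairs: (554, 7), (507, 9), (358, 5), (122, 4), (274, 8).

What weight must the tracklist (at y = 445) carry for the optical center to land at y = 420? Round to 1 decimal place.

w ≈ 38.0

Fixed elements: Σw = 7 + 9 + 5 + 4 + 8 = 33, Σw·y = 7·554 + 9·507 + 5·358 + 4·122 + 8·274 = 12911.
For the centroid to hit 420: (12911 + w·445) / (33 + w) = 420.
Solving: w = (420·33 − 12911) / (445 − 420) = 949 / 25 ≈ 37.96.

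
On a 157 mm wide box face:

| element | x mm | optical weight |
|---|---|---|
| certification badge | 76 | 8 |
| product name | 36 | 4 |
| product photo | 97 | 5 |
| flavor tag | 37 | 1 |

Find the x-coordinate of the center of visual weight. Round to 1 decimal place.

Σw = 8 + 4 + 5 + 1 = 18.
x-moment: 8·76 + 4·36 + 5·97 + 1·37 = 1274; centroid 1274/18 ≈ 70.78.

x ≈ 70.8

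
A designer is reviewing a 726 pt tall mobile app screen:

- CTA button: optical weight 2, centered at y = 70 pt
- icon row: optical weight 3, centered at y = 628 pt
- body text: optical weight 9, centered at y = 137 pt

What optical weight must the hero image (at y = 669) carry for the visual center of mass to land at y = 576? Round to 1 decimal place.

w ≈ 51.7

Known weights sum to 2 + 3 + 9 = 14; their moment is 2·70 + 3·628 + 9·137 = 3257.
Set Σw·y/Σw = 576: (3257 + 669w) = 576·(14 + w).
Rearranging, w·(669 − 576) = 576·14 − 3257 = 4807, so w ≈ 4807/93 = 51.69.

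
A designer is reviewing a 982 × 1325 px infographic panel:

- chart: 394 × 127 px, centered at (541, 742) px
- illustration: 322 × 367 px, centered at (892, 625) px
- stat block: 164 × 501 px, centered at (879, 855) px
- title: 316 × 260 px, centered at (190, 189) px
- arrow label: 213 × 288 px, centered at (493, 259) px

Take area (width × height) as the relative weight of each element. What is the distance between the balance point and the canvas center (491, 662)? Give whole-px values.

≈ 190 px

Areas: chart 394·127 = 50038, illustration 322·367 = 118174, stat block 164·501 = 82164, title 316·260 = 82160, arrow label 213·288 = 61344. Total weight = 393880.
x: (50038·541 + 118174·892 + 82164·879 + 82160·190 + 61344·493) / 393880 = 250556914 / 393880 ≈ 636.12
y: (50038·742 + 118174·625 + 82164·855 + 82160·189 + 61344·259) / 393880 = 212653502 / 393880 ≈ 539.89
From (491, 662): dx = 145.12, dy = -122.11, so the distance is √(dx²+dy²) ≈ 189.66.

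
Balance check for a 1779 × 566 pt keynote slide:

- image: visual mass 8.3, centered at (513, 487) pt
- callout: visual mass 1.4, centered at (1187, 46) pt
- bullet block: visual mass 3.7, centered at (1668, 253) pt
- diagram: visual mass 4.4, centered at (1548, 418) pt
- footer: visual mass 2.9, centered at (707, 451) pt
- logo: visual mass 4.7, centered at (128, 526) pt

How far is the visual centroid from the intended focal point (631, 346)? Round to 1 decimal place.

Σw = 8.3 + 1.4 + 3.7 + 4.4 + 2.9 + 4.7 = 25.4.
Σw·x = 21554.4; x̄ = 21554.4/25.4 ≈ 848.60.
y: moment 10661.9 / weight 25.4 ≈ 419.76
Offset from (631, 346): Δx ≈ 217.60, Δy ≈ 73.76; distance = √(Δx² + Δy²) ≈ 229.76.

≈ 229.8 pt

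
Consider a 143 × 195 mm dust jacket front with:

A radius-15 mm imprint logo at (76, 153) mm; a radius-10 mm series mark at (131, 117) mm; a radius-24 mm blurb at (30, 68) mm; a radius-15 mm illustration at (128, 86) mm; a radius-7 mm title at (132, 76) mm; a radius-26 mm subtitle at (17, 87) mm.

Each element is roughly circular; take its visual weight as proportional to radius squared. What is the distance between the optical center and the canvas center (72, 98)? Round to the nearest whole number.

≈ 22 mm

r² weights: imprint logo 15² = 225, series mark 10² = 100, blurb 24² = 576, illustration 15² = 225, title 7² = 49, subtitle 26² = 676. Total = 1851.
Σw·x = 225·76 + 100·131 + 576·30 + 225·128 + 49·132 + 676·17 = 94240, so x̄ = 94240/1851 ≈ 50.91.
Σw·y = 225·153 + 100·117 + 576·68 + 225·86 + 49·76 + 676·87 = 167179, so ȳ = 167179/1851 ≈ 90.32.
Relative to (72, 98): Δ = (-21.09, -7.68); |Δ| = √(-21.09² + -7.68²) ≈ 22.44.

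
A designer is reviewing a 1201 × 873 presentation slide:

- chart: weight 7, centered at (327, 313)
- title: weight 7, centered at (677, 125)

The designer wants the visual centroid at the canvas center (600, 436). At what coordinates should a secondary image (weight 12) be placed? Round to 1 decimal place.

After adding the secondary image, total weight = 7 + 7 + 12 = 26.
x: need Σw·x = 26·600 = 15600. Existing = 7·327 + 7·677 = 7028. Remainder 8572 / 12 ≈ 714.33.
y: need Σw·y = 26·436 = 11336. Existing = 7·313 + 7·125 = 3066. Remainder 8270 / 12 ≈ 689.17.

(714.3, 689.2)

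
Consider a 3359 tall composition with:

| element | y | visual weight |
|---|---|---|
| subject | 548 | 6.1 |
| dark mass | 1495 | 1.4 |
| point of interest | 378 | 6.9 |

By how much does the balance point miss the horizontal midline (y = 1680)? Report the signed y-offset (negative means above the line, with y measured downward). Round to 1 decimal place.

Σw = 6.1 + 1.4 + 6.9 = 14.4.
y: (6.1·548 + 1.4·1495 + 6.9·378) / 14.4 = 8044.0 / 14.4 ≈ 558.61
Against y = 1680, that's 558.61 − 1680 = -1121.39.

≈ -1121.4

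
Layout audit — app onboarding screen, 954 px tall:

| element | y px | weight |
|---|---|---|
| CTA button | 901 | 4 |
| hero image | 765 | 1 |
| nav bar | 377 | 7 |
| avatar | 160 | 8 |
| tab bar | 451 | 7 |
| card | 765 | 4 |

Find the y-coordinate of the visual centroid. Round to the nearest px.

y ≈ 468

Total weight = 4 + 1 + 7 + 8 + 7 + 4 = 31.
Σw·y = 4·901 + 1·765 + 7·377 + 8·160 + 7·451 + 4·765 = 14505, so ȳ = 14505/31 ≈ 467.90.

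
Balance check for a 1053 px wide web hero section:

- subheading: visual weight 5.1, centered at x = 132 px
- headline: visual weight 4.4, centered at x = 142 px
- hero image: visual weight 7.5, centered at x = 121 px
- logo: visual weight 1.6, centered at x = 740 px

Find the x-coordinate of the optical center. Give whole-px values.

x ≈ 182

Weights sum to 5.1 + 4.4 + 7.5 + 1.6 = 18.6.
Σw·x = 5.1·132 + 4.4·142 + 7.5·121 + 1.6·740 = 3389.5, so x̄ = 3389.5/18.6 ≈ 182.23.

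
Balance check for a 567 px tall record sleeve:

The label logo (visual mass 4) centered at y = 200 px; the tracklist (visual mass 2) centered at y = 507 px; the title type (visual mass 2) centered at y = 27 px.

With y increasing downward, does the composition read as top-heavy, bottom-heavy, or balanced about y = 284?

top-heavy

Total weight = 4 + 2 + 2 = 8.
y: (4·200 + 2·507 + 2·27) / 8 = 1868 / 8 ≈ 233.50
233.5 lies above (smaller y than) the midline 284, so the layout is top-heavy.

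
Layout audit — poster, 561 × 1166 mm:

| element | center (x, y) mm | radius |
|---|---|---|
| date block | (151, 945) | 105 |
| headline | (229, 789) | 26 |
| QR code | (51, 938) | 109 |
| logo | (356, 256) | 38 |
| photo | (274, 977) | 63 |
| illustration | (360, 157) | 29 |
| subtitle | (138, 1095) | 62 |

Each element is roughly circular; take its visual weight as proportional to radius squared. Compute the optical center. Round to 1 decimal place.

(144.3, 911.1)

Weights ∝ r²: date block 105² = 11025, headline 26² = 676, QR code 109² = 11881, logo 38² = 1444, photo 63² = 3969, illustration 29² = 841, subtitle 62² = 3844; Σw = 33680.
Σw·x = 11025·151 + 676·229 + 11881·51 + 1444·356 + 3969·274 + 841·360 + 3844·138 = 4860312, so x̄ = 4860312/33680 ≈ 144.31.
Σw·y = 11025·945 + 676·789 + 11881·938 + 1444·256 + 3969·977 + 841·157 + 3844·1095 = 30684961, so ȳ = 30684961/33680 ≈ 911.07.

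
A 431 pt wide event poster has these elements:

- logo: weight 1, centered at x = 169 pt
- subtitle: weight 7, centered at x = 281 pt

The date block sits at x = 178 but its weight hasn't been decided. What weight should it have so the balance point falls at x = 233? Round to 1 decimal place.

w ≈ 4.9

Fixed elements: Σw = 1 + 7 = 8, Σw·x = 1·169 + 7·281 = 2136.
Set Σw·x/Σw = 233: (2136 + 178w) = 233·(8 + w).
Rearranging, w·(178 − 233) = 233·8 − 2136 = -272, so w ≈ -272/-55 = 4.95.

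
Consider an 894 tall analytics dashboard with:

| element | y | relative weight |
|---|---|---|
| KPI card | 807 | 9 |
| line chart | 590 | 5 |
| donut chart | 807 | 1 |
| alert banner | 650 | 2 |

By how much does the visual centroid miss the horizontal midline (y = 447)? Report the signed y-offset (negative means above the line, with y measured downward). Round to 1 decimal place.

Weights sum to 9 + 5 + 1 + 2 = 17.
Σw·y = 9·807 + 5·590 + 1·807 + 2·650 = 12320, so ȳ = 12320/17 ≈ 724.71.
Against y = 447, that's 724.71 − 447 = 277.71.

≈ 277.7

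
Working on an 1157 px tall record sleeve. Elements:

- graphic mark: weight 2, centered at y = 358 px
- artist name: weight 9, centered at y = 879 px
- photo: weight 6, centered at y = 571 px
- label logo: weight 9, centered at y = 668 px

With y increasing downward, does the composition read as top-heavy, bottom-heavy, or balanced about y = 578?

bottom-heavy

Weights sum to 2 + 9 + 6 + 9 = 26.
y: (2·358 + 9·879 + 6·571 + 9·668) / 26 = 18065 / 26 ≈ 694.81
Since 694.8 is below (larger y than) 578, the composition reads bottom-heavy.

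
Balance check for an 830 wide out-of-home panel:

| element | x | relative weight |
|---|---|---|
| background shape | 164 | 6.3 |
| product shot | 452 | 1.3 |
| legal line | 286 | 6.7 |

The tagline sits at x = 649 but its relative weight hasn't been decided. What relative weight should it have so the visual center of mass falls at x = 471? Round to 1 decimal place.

w ≈ 18.0

Fixed elements: Σw = 6.3 + 1.3 + 6.7 = 14.3, Σw·x = 6.3·164 + 1.3·452 + 6.7·286 = 3537.0.
For the centroid to hit 471: (3537.0 + w·649) / (14.3 + w) = 471.
Solving: w = (471·14.3 − 3537.0) / (649 − 471) = 3198.3 / 178 ≈ 17.97.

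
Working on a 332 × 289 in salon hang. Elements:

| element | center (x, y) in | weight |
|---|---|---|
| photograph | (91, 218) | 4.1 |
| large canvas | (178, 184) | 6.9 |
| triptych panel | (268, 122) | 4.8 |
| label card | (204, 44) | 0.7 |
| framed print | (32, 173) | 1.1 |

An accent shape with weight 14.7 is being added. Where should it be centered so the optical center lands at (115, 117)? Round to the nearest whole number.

With the accent shape, Σw becomes 4.1 + 6.9 + 4.8 + 0.7 + 1.1 + 14.7 = 32.3.
x: need Σw·x = 32.3·115 = 3714.5. Existing = 4.1·91 + 6.9·178 + 4.8·268 + 0.7·204 + 1.1·32 = 3065.7. Remainder 648.8 / 14.7 ≈ 44.14.
y: need Σw·y = 32.3·117 = 3779.1. Existing = 4.1·218 + 6.9·184 + 4.8·122 + 0.7·44 + 1.1·173 = 2970.1. Remainder 809.0 / 14.7 ≈ 55.03.

(44, 55)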